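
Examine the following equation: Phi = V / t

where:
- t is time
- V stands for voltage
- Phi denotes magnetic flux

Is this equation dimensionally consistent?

No

t (time) has dimensions [T].
V (voltage) has dimensions [I^-1 L^2 M T^-3].
Phi (magnetic flux) has dimensions [I^-1 L^2 M T^-2].

Left side: [I^-1 L^2 M T^-2]
Right side: [I^-1 L^2 M T^-4]

The two sides have different dimensions, so the equation is NOT dimensionally consistent.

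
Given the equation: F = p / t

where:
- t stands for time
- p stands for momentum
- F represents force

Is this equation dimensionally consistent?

Yes

t (time) has dimensions [T].
p (momentum) has dimensions [L M T^-1].
F (force) has dimensions [L M T^-2].

Left side: [L M T^-2]
Right side: [L M T^-2]

Both sides have the same dimensions, so the equation is dimensionally consistent.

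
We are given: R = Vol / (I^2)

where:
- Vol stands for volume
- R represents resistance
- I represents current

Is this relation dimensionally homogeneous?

No

Vol (volume) has dimensions [L^3].
R (resistance) has dimensions [I^-2 L^2 M T^-3].
I (current) has dimensions [I].

Left side: [I^-2 L^2 M T^-3]
Right side: [I^-2 L^3]

The two sides have different dimensions, so the equation is NOT dimensionally consistent.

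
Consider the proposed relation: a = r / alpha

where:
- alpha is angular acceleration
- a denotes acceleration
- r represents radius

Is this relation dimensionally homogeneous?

No

alpha (angular acceleration) has dimensions [T^-2].
a (acceleration) has dimensions [L T^-2].
r (radius) has dimensions [L].

Left side: [L T^-2]
Right side: [L T^2]

The two sides have different dimensions, so the equation is NOT dimensionally consistent.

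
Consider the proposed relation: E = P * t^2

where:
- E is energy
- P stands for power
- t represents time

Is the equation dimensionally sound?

No

E (energy) has dimensions [L^2 M T^-2].
P (power) has dimensions [L^2 M T^-3].
t (time) has dimensions [T].

Left side: [L^2 M T^-2]
Right side: [L^2 M T^-1]

The two sides have different dimensions, so the equation is NOT dimensionally consistent.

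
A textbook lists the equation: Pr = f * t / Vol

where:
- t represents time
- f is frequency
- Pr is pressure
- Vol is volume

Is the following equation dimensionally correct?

No

t (time) has dimensions [T].
f (frequency) has dimensions [T^-1].
Pr (pressure) has dimensions [L^-1 M T^-2].
Vol (volume) has dimensions [L^3].

Left side: [L^-1 M T^-2]
Right side: [L^-3]

The two sides have different dimensions, so the equation is NOT dimensionally consistent.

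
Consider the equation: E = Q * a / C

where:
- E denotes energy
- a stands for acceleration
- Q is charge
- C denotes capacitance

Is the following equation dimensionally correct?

No

E (energy) has dimensions [L^2 M T^-2].
a (acceleration) has dimensions [L T^-2].
Q (charge) has dimensions [I T].
C (capacitance) has dimensions [I^2 L^-2 M^-1 T^4].

Left side: [L^2 M T^-2]
Right side: [I^-1 L^3 M T^-5]

The two sides have different dimensions, so the equation is NOT dimensionally consistent.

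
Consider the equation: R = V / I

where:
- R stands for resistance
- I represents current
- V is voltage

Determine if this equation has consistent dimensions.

Yes

R (resistance) has dimensions [I^-2 L^2 M T^-3].
I (current) has dimensions [I].
V (voltage) has dimensions [I^-1 L^2 M T^-3].

Left side: [I^-2 L^2 M T^-3]
Right side: [I^-2 L^2 M T^-3]

Both sides have the same dimensions, so the equation is dimensionally consistent.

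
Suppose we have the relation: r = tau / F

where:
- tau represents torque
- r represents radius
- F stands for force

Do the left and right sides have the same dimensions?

Yes

tau (torque) has dimensions [L^2 M T^-2].
r (radius) has dimensions [L].
F (force) has dimensions [L M T^-2].

Left side: [L]
Right side: [L]

Both sides have the same dimensions, so the equation is dimensionally consistent.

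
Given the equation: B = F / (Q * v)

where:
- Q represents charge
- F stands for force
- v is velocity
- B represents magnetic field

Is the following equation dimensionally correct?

Yes

Q (charge) has dimensions [I T].
F (force) has dimensions [L M T^-2].
v (velocity) has dimensions [L T^-1].
B (magnetic field) has dimensions [I^-1 M T^-2].

Left side: [I^-1 M T^-2]
Right side: [I^-1 M T^-2]

Both sides have the same dimensions, so the equation is dimensionally consistent.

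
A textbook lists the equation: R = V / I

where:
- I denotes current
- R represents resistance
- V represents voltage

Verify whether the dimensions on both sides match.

Yes

I (current) has dimensions [I].
R (resistance) has dimensions [I^-2 L^2 M T^-3].
V (voltage) has dimensions [I^-1 L^2 M T^-3].

Left side: [I^-2 L^2 M T^-3]
Right side: [I^-2 L^2 M T^-3]

Both sides have the same dimensions, so the equation is dimensionally consistent.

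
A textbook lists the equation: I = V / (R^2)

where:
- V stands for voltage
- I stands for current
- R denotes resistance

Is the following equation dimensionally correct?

No

V (voltage) has dimensions [I^-1 L^2 M T^-3].
I (current) has dimensions [I].
R (resistance) has dimensions [I^-2 L^2 M T^-3].

Left side: [I]
Right side: [I^3 L^-2 M^-1 T^3]

The two sides have different dimensions, so the equation is NOT dimensionally consistent.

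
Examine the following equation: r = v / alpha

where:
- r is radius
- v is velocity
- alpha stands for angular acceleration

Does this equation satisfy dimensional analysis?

No

r (radius) has dimensions [L].
v (velocity) has dimensions [L T^-1].
alpha (angular acceleration) has dimensions [T^-2].

Left side: [L]
Right side: [L T]

The two sides have different dimensions, so the equation is NOT dimensionally consistent.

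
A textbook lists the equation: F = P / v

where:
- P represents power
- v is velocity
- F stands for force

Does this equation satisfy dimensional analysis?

Yes

P (power) has dimensions [L^2 M T^-3].
v (velocity) has dimensions [L T^-1].
F (force) has dimensions [L M T^-2].

Left side: [L M T^-2]
Right side: [L M T^-2]

Both sides have the same dimensions, so the equation is dimensionally consistent.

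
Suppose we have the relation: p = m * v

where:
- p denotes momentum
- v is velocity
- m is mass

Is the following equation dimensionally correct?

Yes

p (momentum) has dimensions [L M T^-1].
v (velocity) has dimensions [L T^-1].
m (mass) has dimensions [M].

Left side: [L M T^-1]
Right side: [L M T^-1]

Both sides have the same dimensions, so the equation is dimensionally consistent.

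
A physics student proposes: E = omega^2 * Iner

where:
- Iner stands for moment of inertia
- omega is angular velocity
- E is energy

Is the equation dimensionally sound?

Yes

Iner (moment of inertia) has dimensions [L^2 M].
omega (angular velocity) has dimensions [T^-1].
E (energy) has dimensions [L^2 M T^-2].

Left side: [L^2 M T^-2]
Right side: [L^2 M T^-2]

Both sides have the same dimensions, so the equation is dimensionally consistent.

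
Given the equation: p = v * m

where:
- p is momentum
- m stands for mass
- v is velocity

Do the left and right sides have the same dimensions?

Yes

p (momentum) has dimensions [L M T^-1].
m (mass) has dimensions [M].
v (velocity) has dimensions [L T^-1].

Left side: [L M T^-1]
Right side: [L M T^-1]

Both sides have the same dimensions, so the equation is dimensionally consistent.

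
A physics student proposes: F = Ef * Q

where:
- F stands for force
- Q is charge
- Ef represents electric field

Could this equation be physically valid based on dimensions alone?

Yes

F (force) has dimensions [L M T^-2].
Q (charge) has dimensions [I T].
Ef (electric field) has dimensions [I^-1 L M T^-3].

Left side: [L M T^-2]
Right side: [L M T^-2]

Both sides have the same dimensions, so the equation is dimensionally consistent.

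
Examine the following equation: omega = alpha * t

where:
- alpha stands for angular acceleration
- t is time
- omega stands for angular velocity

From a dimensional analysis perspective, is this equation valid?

Yes

alpha (angular acceleration) has dimensions [T^-2].
t (time) has dimensions [T].
omega (angular velocity) has dimensions [T^-1].

Left side: [T^-1]
Right side: [T^-1]

Both sides have the same dimensions, so the equation is dimensionally consistent.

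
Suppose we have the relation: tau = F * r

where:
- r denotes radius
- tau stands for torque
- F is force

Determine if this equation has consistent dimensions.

Yes

r (radius) has dimensions [L].
tau (torque) has dimensions [L^2 M T^-2].
F (force) has dimensions [L M T^-2].

Left side: [L^2 M T^-2]
Right side: [L^2 M T^-2]

Both sides have the same dimensions, so the equation is dimensionally consistent.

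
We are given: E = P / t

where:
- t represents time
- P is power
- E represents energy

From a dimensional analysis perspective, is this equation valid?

No

t (time) has dimensions [T].
P (power) has dimensions [L^2 M T^-3].
E (energy) has dimensions [L^2 M T^-2].

Left side: [L^2 M T^-2]
Right side: [L^2 M T^-4]

The two sides have different dimensions, so the equation is NOT dimensionally consistent.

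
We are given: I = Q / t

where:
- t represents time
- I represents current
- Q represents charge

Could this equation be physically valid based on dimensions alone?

Yes

t (time) has dimensions [T].
I (current) has dimensions [I].
Q (charge) has dimensions [I T].

Left side: [I]
Right side: [I]

Both sides have the same dimensions, so the equation is dimensionally consistent.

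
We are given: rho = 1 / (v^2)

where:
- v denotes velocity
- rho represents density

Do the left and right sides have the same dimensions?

No

v (velocity) has dimensions [L T^-1].
rho (density) has dimensions [L^-3 M].

Left side: [L^-3 M]
Right side: [L^-2 T^2]

The two sides have different dimensions, so the equation is NOT dimensionally consistent.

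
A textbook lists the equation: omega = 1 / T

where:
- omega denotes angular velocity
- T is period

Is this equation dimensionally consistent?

Yes

omega (angular velocity) has dimensions [T^-1].
T (period) has dimensions [T].

Left side: [T^-1]
Right side: [T^-1]

Both sides have the same dimensions, so the equation is dimensionally consistent.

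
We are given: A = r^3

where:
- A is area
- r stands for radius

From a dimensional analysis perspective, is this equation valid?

No

A (area) has dimensions [L^2].
r (radius) has dimensions [L].

Left side: [L^2]
Right side: [L^3]

The two sides have different dimensions, so the equation is NOT dimensionally consistent.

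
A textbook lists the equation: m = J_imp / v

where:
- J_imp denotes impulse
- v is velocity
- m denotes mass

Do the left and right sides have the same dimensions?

Yes

J_imp (impulse) has dimensions [L M T^-1].
v (velocity) has dimensions [L T^-1].
m (mass) has dimensions [M].

Left side: [M]
Right side: [M]

Both sides have the same dimensions, so the equation is dimensionally consistent.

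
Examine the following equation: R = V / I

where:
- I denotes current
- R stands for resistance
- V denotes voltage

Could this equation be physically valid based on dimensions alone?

Yes

I (current) has dimensions [I].
R (resistance) has dimensions [I^-2 L^2 M T^-3].
V (voltage) has dimensions [I^-1 L^2 M T^-3].

Left side: [I^-2 L^2 M T^-3]
Right side: [I^-2 L^2 M T^-3]

Both sides have the same dimensions, so the equation is dimensionally consistent.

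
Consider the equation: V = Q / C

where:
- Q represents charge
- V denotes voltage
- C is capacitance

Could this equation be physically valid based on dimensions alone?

Yes

Q (charge) has dimensions [I T].
V (voltage) has dimensions [I^-1 L^2 M T^-3].
C (capacitance) has dimensions [I^2 L^-2 M^-1 T^4].

Left side: [I^-1 L^2 M T^-3]
Right side: [I^-1 L^2 M T^-3]

Both sides have the same dimensions, so the equation is dimensionally consistent.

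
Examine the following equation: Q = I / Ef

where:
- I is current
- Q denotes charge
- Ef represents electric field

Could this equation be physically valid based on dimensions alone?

No

I (current) has dimensions [I].
Q (charge) has dimensions [I T].
Ef (electric field) has dimensions [I^-1 L M T^-3].

Left side: [I T]
Right side: [I^2 L^-1 M^-1 T^3]

The two sides have different dimensions, so the equation is NOT dimensionally consistent.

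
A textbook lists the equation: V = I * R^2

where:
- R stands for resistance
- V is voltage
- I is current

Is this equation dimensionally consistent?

No

R (resistance) has dimensions [I^-2 L^2 M T^-3].
V (voltage) has dimensions [I^-1 L^2 M T^-3].
I (current) has dimensions [I].

Left side: [I^-1 L^2 M T^-3]
Right side: [I^-3 L^4 M^2 T^-6]

The two sides have different dimensions, so the equation is NOT dimensionally consistent.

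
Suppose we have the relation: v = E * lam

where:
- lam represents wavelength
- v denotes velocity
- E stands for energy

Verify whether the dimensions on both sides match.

No

lam (wavelength) has dimensions [L].
v (velocity) has dimensions [L T^-1].
E (energy) has dimensions [L^2 M T^-2].

Left side: [L T^-1]
Right side: [L^3 M T^-2]

The two sides have different dimensions, so the equation is NOT dimensionally consistent.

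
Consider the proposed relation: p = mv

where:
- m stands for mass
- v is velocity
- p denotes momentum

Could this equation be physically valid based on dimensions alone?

Yes

m (mass) has dimensions [M].
v (velocity) has dimensions [L T^-1].
p (momentum) has dimensions [L M T^-1].

Left side: [L M T^-1]
Right side: [L M T^-1]

Both sides have the same dimensions, so the equation is dimensionally consistent.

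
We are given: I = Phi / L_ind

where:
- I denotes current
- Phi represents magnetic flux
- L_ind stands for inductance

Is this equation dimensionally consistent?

Yes

I (current) has dimensions [I].
Phi (magnetic flux) has dimensions [I^-1 L^2 M T^-2].
L_ind (inductance) has dimensions [I^-2 L^2 M T^-2].

Left side: [I]
Right side: [I]

Both sides have the same dimensions, so the equation is dimensionally consistent.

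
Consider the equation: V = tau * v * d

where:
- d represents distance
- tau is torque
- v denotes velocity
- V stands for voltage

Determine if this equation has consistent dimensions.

No

d (distance) has dimensions [L].
tau (torque) has dimensions [L^2 M T^-2].
v (velocity) has dimensions [L T^-1].
V (voltage) has dimensions [I^-1 L^2 M T^-3].

Left side: [I^-1 L^2 M T^-3]
Right side: [L^4 M T^-3]

The two sides have different dimensions, so the equation is NOT dimensionally consistent.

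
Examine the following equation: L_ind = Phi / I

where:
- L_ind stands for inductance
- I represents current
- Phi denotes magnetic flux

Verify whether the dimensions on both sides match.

Yes

L_ind (inductance) has dimensions [I^-2 L^2 M T^-2].
I (current) has dimensions [I].
Phi (magnetic flux) has dimensions [I^-1 L^2 M T^-2].

Left side: [I^-2 L^2 M T^-2]
Right side: [I^-2 L^2 M T^-2]

Both sides have the same dimensions, so the equation is dimensionally consistent.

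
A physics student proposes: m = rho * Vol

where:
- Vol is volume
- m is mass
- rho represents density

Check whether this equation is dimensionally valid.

Yes

Vol (volume) has dimensions [L^3].
m (mass) has dimensions [M].
rho (density) has dimensions [L^-3 M].

Left side: [M]
Right side: [M]

Both sides have the same dimensions, so the equation is dimensionally consistent.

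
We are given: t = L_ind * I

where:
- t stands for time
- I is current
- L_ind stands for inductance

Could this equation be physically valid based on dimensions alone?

No

t (time) has dimensions [T].
I (current) has dimensions [I].
L_ind (inductance) has dimensions [I^-2 L^2 M T^-2].

Left side: [T]
Right side: [I^-1 L^2 M T^-2]

The two sides have different dimensions, so the equation is NOT dimensionally consistent.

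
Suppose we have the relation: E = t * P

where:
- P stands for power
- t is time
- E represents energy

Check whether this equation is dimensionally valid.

Yes

P (power) has dimensions [L^2 M T^-3].
t (time) has dimensions [T].
E (energy) has dimensions [L^2 M T^-2].

Left side: [L^2 M T^-2]
Right side: [L^2 M T^-2]

Both sides have the same dimensions, so the equation is dimensionally consistent.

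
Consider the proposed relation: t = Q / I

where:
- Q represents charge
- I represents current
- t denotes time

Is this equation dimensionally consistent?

Yes

Q (charge) has dimensions [I T].
I (current) has dimensions [I].
t (time) has dimensions [T].

Left side: [T]
Right side: [T]

Both sides have the same dimensions, so the equation is dimensionally consistent.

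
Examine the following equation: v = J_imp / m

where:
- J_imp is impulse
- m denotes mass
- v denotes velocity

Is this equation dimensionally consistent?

Yes

J_imp (impulse) has dimensions [L M T^-1].
m (mass) has dimensions [M].
v (velocity) has dimensions [L T^-1].

Left side: [L T^-1]
Right side: [L T^-1]

Both sides have the same dimensions, so the equation is dimensionally consistent.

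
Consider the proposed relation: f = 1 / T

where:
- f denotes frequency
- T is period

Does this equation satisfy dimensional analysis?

Yes

f (frequency) has dimensions [T^-1].
T (period) has dimensions [T].

Left side: [T^-1]
Right side: [T^-1]

Both sides have the same dimensions, so the equation is dimensionally consistent.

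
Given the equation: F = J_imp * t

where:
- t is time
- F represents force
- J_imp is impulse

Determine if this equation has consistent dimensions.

No

t (time) has dimensions [T].
F (force) has dimensions [L M T^-2].
J_imp (impulse) has dimensions [L M T^-1].

Left side: [L M T^-2]
Right side: [L M]

The two sides have different dimensions, so the equation is NOT dimensionally consistent.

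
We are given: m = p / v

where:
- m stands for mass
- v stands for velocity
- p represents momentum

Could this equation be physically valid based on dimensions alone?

Yes

m (mass) has dimensions [M].
v (velocity) has dimensions [L T^-1].
p (momentum) has dimensions [L M T^-1].

Left side: [M]
Right side: [M]

Both sides have the same dimensions, so the equation is dimensionally consistent.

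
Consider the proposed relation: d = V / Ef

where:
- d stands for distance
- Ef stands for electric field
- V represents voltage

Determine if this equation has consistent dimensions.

Yes

d (distance) has dimensions [L].
Ef (electric field) has dimensions [I^-1 L M T^-3].
V (voltage) has dimensions [I^-1 L^2 M T^-3].

Left side: [L]
Right side: [L]

Both sides have the same dimensions, so the equation is dimensionally consistent.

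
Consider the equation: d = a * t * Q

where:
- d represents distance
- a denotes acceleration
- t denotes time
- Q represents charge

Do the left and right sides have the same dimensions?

No

d (distance) has dimensions [L].
a (acceleration) has dimensions [L T^-2].
t (time) has dimensions [T].
Q (charge) has dimensions [I T].

Left side: [L]
Right side: [I L]

The two sides have different dimensions, so the equation is NOT dimensionally consistent.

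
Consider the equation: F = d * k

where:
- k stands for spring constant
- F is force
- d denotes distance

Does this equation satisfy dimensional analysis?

Yes

k (spring constant) has dimensions [M T^-2].
F (force) has dimensions [L M T^-2].
d (distance) has dimensions [L].

Left side: [L M T^-2]
Right side: [L M T^-2]

Both sides have the same dimensions, so the equation is dimensionally consistent.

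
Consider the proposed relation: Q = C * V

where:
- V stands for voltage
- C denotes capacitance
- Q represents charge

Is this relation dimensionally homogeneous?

Yes

V (voltage) has dimensions [I^-1 L^2 M T^-3].
C (capacitance) has dimensions [I^2 L^-2 M^-1 T^4].
Q (charge) has dimensions [I T].

Left side: [I T]
Right side: [I T]

Both sides have the same dimensions, so the equation is dimensionally consistent.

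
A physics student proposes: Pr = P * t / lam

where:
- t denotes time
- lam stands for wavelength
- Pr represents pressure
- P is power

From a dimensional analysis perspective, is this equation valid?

No

t (time) has dimensions [T].
lam (wavelength) has dimensions [L].
Pr (pressure) has dimensions [L^-1 M T^-2].
P (power) has dimensions [L^2 M T^-3].

Left side: [L^-1 M T^-2]
Right side: [L M T^-2]

The two sides have different dimensions, so the equation is NOT dimensionally consistent.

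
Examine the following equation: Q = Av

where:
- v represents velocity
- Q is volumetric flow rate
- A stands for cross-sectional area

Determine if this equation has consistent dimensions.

Yes

v (velocity) has dimensions [L T^-1].
Q (volumetric flow rate) has dimensions [L^3 T^-1].
A (cross-sectional area) has dimensions [L^2].

Left side: [L^3 T^-1]
Right side: [L^3 T^-1]

Both sides have the same dimensions, so the equation is dimensionally consistent.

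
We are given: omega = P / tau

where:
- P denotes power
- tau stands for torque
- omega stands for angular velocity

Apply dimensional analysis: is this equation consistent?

Yes

P (power) has dimensions [L^2 M T^-3].
tau (torque) has dimensions [L^2 M T^-2].
omega (angular velocity) has dimensions [T^-1].

Left side: [T^-1]
Right side: [T^-1]

Both sides have the same dimensions, so the equation is dimensionally consistent.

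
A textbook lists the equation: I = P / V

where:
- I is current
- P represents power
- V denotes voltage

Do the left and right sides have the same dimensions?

Yes

I (current) has dimensions [I].
P (power) has dimensions [L^2 M T^-3].
V (voltage) has dimensions [I^-1 L^2 M T^-3].

Left side: [I]
Right side: [I]

Both sides have the same dimensions, so the equation is dimensionally consistent.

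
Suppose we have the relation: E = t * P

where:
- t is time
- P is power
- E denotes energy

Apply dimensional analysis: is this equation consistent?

Yes

t (time) has dimensions [T].
P (power) has dimensions [L^2 M T^-3].
E (energy) has dimensions [L^2 M T^-2].

Left side: [L^2 M T^-2]
Right side: [L^2 M T^-2]

Both sides have the same dimensions, so the equation is dimensionally consistent.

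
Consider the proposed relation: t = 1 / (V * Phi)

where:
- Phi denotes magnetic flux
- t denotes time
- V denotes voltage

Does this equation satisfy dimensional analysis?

No

Phi (magnetic flux) has dimensions [I^-1 L^2 M T^-2].
t (time) has dimensions [T].
V (voltage) has dimensions [I^-1 L^2 M T^-3].

Left side: [T]
Right side: [I^2 L^-4 M^-2 T^5]

The two sides have different dimensions, so the equation is NOT dimensionally consistent.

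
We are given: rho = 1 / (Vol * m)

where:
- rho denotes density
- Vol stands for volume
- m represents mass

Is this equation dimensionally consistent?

No

rho (density) has dimensions [L^-3 M].
Vol (volume) has dimensions [L^3].
m (mass) has dimensions [M].

Left side: [L^-3 M]
Right side: [L^-3 M^-1]

The two sides have different dimensions, so the equation is NOT dimensionally consistent.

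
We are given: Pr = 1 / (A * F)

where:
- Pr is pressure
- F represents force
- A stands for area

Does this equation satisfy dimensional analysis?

No

Pr (pressure) has dimensions [L^-1 M T^-2].
F (force) has dimensions [L M T^-2].
A (area) has dimensions [L^2].

Left side: [L^-1 M T^-2]
Right side: [L^-3 M^-1 T^2]

The two sides have different dimensions, so the equation is NOT dimensionally consistent.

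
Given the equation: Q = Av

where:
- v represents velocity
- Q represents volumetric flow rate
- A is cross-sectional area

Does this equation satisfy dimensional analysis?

Yes

v (velocity) has dimensions [L T^-1].
Q (volumetric flow rate) has dimensions [L^3 T^-1].
A (cross-sectional area) has dimensions [L^2].

Left side: [L^3 T^-1]
Right side: [L^3 T^-1]

Both sides have the same dimensions, so the equation is dimensionally consistent.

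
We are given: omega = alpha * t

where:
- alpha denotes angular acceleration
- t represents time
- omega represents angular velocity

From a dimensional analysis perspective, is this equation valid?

Yes

alpha (angular acceleration) has dimensions [T^-2].
t (time) has dimensions [T].
omega (angular velocity) has dimensions [T^-1].

Left side: [T^-1]
Right side: [T^-1]

Both sides have the same dimensions, so the equation is dimensionally consistent.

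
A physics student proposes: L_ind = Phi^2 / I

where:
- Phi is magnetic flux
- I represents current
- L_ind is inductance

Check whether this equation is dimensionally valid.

No

Phi (magnetic flux) has dimensions [I^-1 L^2 M T^-2].
I (current) has dimensions [I].
L_ind (inductance) has dimensions [I^-2 L^2 M T^-2].

Left side: [I^-2 L^2 M T^-2]
Right side: [I^-3 L^4 M^2 T^-4]

The two sides have different dimensions, so the equation is NOT dimensionally consistent.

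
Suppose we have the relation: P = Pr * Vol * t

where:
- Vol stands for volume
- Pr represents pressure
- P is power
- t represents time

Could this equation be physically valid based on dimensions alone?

No

Vol (volume) has dimensions [L^3].
Pr (pressure) has dimensions [L^-1 M T^-2].
P (power) has dimensions [L^2 M T^-3].
t (time) has dimensions [T].

Left side: [L^2 M T^-3]
Right side: [L^2 M T^-1]

The two sides have different dimensions, so the equation is NOT dimensionally consistent.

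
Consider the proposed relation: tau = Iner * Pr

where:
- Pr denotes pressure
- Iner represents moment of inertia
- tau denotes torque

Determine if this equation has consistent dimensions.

No

Pr (pressure) has dimensions [L^-1 M T^-2].
Iner (moment of inertia) has dimensions [L^2 M].
tau (torque) has dimensions [L^2 M T^-2].

Left side: [L^2 M T^-2]
Right side: [L M^2 T^-2]

The two sides have different dimensions, so the equation is NOT dimensionally consistent.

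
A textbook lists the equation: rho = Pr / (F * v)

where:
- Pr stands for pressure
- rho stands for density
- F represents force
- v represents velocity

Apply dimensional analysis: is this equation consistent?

No

Pr (pressure) has dimensions [L^-1 M T^-2].
rho (density) has dimensions [L^-3 M].
F (force) has dimensions [L M T^-2].
v (velocity) has dimensions [L T^-1].

Left side: [L^-3 M]
Right side: [L^-3 T]

The two sides have different dimensions, so the equation is NOT dimensionally consistent.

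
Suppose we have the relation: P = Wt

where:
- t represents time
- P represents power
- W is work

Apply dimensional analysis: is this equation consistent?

No

t (time) has dimensions [T].
P (power) has dimensions [L^2 M T^-3].
W (work) has dimensions [L^2 M T^-2].

Left side: [L^2 M T^-3]
Right side: [L^2 M T^-1]

The two sides have different dimensions, so the equation is NOT dimensionally consistent.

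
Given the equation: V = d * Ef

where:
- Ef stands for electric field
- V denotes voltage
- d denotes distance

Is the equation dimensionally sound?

Yes

Ef (electric field) has dimensions [I^-1 L M T^-3].
V (voltage) has dimensions [I^-1 L^2 M T^-3].
d (distance) has dimensions [L].

Left side: [I^-1 L^2 M T^-3]
Right side: [I^-1 L^2 M T^-3]

Both sides have the same dimensions, so the equation is dimensionally consistent.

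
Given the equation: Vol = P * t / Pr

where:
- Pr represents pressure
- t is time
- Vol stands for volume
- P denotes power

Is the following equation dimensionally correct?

Yes

Pr (pressure) has dimensions [L^-1 M T^-2].
t (time) has dimensions [T].
Vol (volume) has dimensions [L^3].
P (power) has dimensions [L^2 M T^-3].

Left side: [L^3]
Right side: [L^3]

Both sides have the same dimensions, so the equation is dimensionally consistent.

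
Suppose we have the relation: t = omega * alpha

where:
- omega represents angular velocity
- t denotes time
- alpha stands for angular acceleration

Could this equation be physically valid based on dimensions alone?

No

omega (angular velocity) has dimensions [T^-1].
t (time) has dimensions [T].
alpha (angular acceleration) has dimensions [T^-2].

Left side: [T]
Right side: [T^-3]

The two sides have different dimensions, so the equation is NOT dimensionally consistent.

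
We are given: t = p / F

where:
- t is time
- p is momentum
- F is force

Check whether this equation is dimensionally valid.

Yes

t (time) has dimensions [T].
p (momentum) has dimensions [L M T^-1].
F (force) has dimensions [L M T^-2].

Left side: [T]
Right side: [T]

Both sides have the same dimensions, so the equation is dimensionally consistent.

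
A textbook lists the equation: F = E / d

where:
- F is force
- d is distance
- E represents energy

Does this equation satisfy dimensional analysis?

Yes

F (force) has dimensions [L M T^-2].
d (distance) has dimensions [L].
E (energy) has dimensions [L^2 M T^-2].

Left side: [L M T^-2]
Right side: [L M T^-2]

Both sides have the same dimensions, so the equation is dimensionally consistent.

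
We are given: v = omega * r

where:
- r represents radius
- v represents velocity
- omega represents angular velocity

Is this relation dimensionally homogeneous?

Yes

r (radius) has dimensions [L].
v (velocity) has dimensions [L T^-1].
omega (angular velocity) has dimensions [T^-1].

Left side: [L T^-1]
Right side: [L T^-1]

Both sides have the same dimensions, so the equation is dimensionally consistent.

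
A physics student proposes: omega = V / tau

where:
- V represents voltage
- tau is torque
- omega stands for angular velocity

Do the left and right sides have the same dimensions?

No

V (voltage) has dimensions [I^-1 L^2 M T^-3].
tau (torque) has dimensions [L^2 M T^-2].
omega (angular velocity) has dimensions [T^-1].

Left side: [T^-1]
Right side: [I^-1 T^-1]

The two sides have different dimensions, so the equation is NOT dimensionally consistent.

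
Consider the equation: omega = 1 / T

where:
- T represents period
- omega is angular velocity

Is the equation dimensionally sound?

Yes

T (period) has dimensions [T].
omega (angular velocity) has dimensions [T^-1].

Left side: [T^-1]
Right side: [T^-1]

Both sides have the same dimensions, so the equation is dimensionally consistent.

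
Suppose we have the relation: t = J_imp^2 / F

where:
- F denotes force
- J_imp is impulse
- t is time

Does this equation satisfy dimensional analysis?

No

F (force) has dimensions [L M T^-2].
J_imp (impulse) has dimensions [L M T^-1].
t (time) has dimensions [T].

Left side: [T]
Right side: [L M]

The two sides have different dimensions, so the equation is NOT dimensionally consistent.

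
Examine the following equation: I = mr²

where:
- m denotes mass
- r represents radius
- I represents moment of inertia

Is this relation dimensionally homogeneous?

Yes

m (mass) has dimensions [M].
r (radius) has dimensions [L].
I (moment of inertia) has dimensions [L^2 M].

Left side: [L^2 M]
Right side: [L^2 M]

Both sides have the same dimensions, so the equation is dimensionally consistent.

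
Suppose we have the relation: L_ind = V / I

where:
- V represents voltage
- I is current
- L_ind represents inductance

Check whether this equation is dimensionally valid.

No

V (voltage) has dimensions [I^-1 L^2 M T^-3].
I (current) has dimensions [I].
L_ind (inductance) has dimensions [I^-2 L^2 M T^-2].

Left side: [I^-2 L^2 M T^-2]
Right side: [I^-2 L^2 M T^-3]

The two sides have different dimensions, so the equation is NOT dimensionally consistent.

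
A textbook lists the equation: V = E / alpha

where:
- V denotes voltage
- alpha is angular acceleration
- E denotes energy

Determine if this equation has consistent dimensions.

No

V (voltage) has dimensions [I^-1 L^2 M T^-3].
alpha (angular acceleration) has dimensions [T^-2].
E (energy) has dimensions [L^2 M T^-2].

Left side: [I^-1 L^2 M T^-3]
Right side: [L^2 M]

The two sides have different dimensions, so the equation is NOT dimensionally consistent.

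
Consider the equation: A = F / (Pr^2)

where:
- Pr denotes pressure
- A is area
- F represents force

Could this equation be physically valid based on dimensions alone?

No

Pr (pressure) has dimensions [L^-1 M T^-2].
A (area) has dimensions [L^2].
F (force) has dimensions [L M T^-2].

Left side: [L^2]
Right side: [L^3 M^-1 T^2]

The two sides have different dimensions, so the equation is NOT dimensionally consistent.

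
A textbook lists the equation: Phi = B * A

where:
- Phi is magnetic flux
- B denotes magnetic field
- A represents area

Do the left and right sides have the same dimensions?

Yes

Phi (magnetic flux) has dimensions [I^-1 L^2 M T^-2].
B (magnetic field) has dimensions [I^-1 M T^-2].
A (area) has dimensions [L^2].

Left side: [I^-1 L^2 M T^-2]
Right side: [I^-1 L^2 M T^-2]

Both sides have the same dimensions, so the equation is dimensionally consistent.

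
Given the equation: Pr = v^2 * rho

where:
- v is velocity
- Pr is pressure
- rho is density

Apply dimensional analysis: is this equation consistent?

Yes

v (velocity) has dimensions [L T^-1].
Pr (pressure) has dimensions [L^-1 M T^-2].
rho (density) has dimensions [L^-3 M].

Left side: [L^-1 M T^-2]
Right side: [L^-1 M T^-2]

Both sides have the same dimensions, so the equation is dimensionally consistent.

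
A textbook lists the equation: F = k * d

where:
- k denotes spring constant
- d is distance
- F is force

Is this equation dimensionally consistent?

Yes

k (spring constant) has dimensions [M T^-2].
d (distance) has dimensions [L].
F (force) has dimensions [L M T^-2].

Left side: [L M T^-2]
Right side: [L M T^-2]

Both sides have the same dimensions, so the equation is dimensionally consistent.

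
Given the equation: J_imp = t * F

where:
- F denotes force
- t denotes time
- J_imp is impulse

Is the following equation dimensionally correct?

Yes

F (force) has dimensions [L M T^-2].
t (time) has dimensions [T].
J_imp (impulse) has dimensions [L M T^-1].

Left side: [L M T^-1]
Right side: [L M T^-1]

Both sides have the same dimensions, so the equation is dimensionally consistent.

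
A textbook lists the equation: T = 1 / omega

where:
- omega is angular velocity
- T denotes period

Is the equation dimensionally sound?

Yes

omega (angular velocity) has dimensions [T^-1].
T (period) has dimensions [T].

Left side: [T]
Right side: [T]

Both sides have the same dimensions, so the equation is dimensionally consistent.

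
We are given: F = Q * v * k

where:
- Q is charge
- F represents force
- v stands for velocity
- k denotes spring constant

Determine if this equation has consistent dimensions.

No

Q (charge) has dimensions [I T].
F (force) has dimensions [L M T^-2].
v (velocity) has dimensions [L T^-1].
k (spring constant) has dimensions [M T^-2].

Left side: [L M T^-2]
Right side: [I L M T^-2]

The two sides have different dimensions, so the equation is NOT dimensionally consistent.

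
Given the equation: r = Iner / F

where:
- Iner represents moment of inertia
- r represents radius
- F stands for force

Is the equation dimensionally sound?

No

Iner (moment of inertia) has dimensions [L^2 M].
r (radius) has dimensions [L].
F (force) has dimensions [L M T^-2].

Left side: [L]
Right side: [L T^2]

The two sides have different dimensions, so the equation is NOT dimensionally consistent.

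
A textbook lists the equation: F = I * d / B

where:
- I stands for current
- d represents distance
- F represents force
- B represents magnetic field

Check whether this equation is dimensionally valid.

No

I (current) has dimensions [I].
d (distance) has dimensions [L].
F (force) has dimensions [L M T^-2].
B (magnetic field) has dimensions [I^-1 M T^-2].

Left side: [L M T^-2]
Right side: [I^2 L M^-1 T^2]

The two sides have different dimensions, so the equation is NOT dimensionally consistent.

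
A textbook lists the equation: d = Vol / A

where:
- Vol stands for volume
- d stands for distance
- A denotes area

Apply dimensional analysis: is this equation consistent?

Yes

Vol (volume) has dimensions [L^3].
d (distance) has dimensions [L].
A (area) has dimensions [L^2].

Left side: [L]
Right side: [L]

Both sides have the same dimensions, so the equation is dimensionally consistent.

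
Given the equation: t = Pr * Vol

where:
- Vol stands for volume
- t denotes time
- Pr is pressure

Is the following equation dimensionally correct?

No

Vol (volume) has dimensions [L^3].
t (time) has dimensions [T].
Pr (pressure) has dimensions [L^-1 M T^-2].

Left side: [T]
Right side: [L^2 M T^-2]

The two sides have different dimensions, so the equation is NOT dimensionally consistent.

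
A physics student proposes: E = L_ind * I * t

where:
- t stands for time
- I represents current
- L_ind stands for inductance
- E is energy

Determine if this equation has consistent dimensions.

No

t (time) has dimensions [T].
I (current) has dimensions [I].
L_ind (inductance) has dimensions [I^-2 L^2 M T^-2].
E (energy) has dimensions [L^2 M T^-2].

Left side: [L^2 M T^-2]
Right side: [I^-1 L^2 M T^-1]

The two sides have different dimensions, so the equation is NOT dimensionally consistent.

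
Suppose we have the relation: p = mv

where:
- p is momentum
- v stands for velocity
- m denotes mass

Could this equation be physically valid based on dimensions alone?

Yes

p (momentum) has dimensions [L M T^-1].
v (velocity) has dimensions [L T^-1].
m (mass) has dimensions [M].

Left side: [L M T^-1]
Right side: [L M T^-1]

Both sides have the same dimensions, so the equation is dimensionally consistent.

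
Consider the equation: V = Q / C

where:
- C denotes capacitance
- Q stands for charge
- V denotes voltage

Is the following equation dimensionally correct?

Yes

C (capacitance) has dimensions [I^2 L^-2 M^-1 T^4].
Q (charge) has dimensions [I T].
V (voltage) has dimensions [I^-1 L^2 M T^-3].

Left side: [I^-1 L^2 M T^-3]
Right side: [I^-1 L^2 M T^-3]

Both sides have the same dimensions, so the equation is dimensionally consistent.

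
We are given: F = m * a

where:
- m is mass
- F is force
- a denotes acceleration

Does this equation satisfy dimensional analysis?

Yes

m (mass) has dimensions [M].
F (force) has dimensions [L M T^-2].
a (acceleration) has dimensions [L T^-2].

Left side: [L M T^-2]
Right side: [L M T^-2]

Both sides have the same dimensions, so the equation is dimensionally consistent.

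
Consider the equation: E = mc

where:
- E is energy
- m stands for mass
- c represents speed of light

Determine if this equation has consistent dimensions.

No

E (energy) has dimensions [L^2 M T^-2].
m (mass) has dimensions [M].
c (speed of light) has dimensions [L T^-1].

Left side: [L^2 M T^-2]
Right side: [L M T^-1]

The two sides have different dimensions, so the equation is NOT dimensionally consistent.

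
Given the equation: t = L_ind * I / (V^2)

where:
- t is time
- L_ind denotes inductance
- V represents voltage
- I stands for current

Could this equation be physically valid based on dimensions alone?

No

t (time) has dimensions [T].
L_ind (inductance) has dimensions [I^-2 L^2 M T^-2].
V (voltage) has dimensions [I^-1 L^2 M T^-3].
I (current) has dimensions [I].

Left side: [T]
Right side: [I L^-2 M^-1 T^4]

The two sides have different dimensions, so the equation is NOT dimensionally consistent.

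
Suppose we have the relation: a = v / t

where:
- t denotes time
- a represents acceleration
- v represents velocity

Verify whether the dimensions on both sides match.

Yes

t (time) has dimensions [T].
a (acceleration) has dimensions [L T^-2].
v (velocity) has dimensions [L T^-1].

Left side: [L T^-2]
Right side: [L T^-2]

Both sides have the same dimensions, so the equation is dimensionally consistent.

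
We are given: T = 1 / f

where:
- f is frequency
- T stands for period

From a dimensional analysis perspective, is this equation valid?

Yes

f (frequency) has dimensions [T^-1].
T (period) has dimensions [T].

Left side: [T]
Right side: [T]

Both sides have the same dimensions, so the equation is dimensionally consistent.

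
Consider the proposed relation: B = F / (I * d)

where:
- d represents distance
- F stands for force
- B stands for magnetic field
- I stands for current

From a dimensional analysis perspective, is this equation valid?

Yes

d (distance) has dimensions [L].
F (force) has dimensions [L M T^-2].
B (magnetic field) has dimensions [I^-1 M T^-2].
I (current) has dimensions [I].

Left side: [I^-1 M T^-2]
Right side: [I^-1 M T^-2]

Both sides have the same dimensions, so the equation is dimensionally consistent.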